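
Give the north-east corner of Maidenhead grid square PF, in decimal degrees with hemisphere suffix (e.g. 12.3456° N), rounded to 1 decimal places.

30.0° S, 140.0° E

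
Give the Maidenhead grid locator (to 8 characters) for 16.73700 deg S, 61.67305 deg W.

FH93dg93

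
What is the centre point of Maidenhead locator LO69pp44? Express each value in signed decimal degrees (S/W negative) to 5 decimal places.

Field L=11, O=14: +11·20° lon, +14·10° lat → SW at lon 40°, lat 50°.
Square 6, 9: +6·2° lon, +9·1° lat → SW at lon 52°, lat 59°.
Subsquare p=15, p=15: +15·0.0833333° lon, +15·0.0416667° lat → SW at lon 53.25°, lat 59.625°.
Extended square 4, 4: +4·0.00833333° lon, +4·0.00416667° lat → SW at lon 53.2833°, lat 59.6417°.
Cell spans 0.00833333° lon × 0.00416667° lat. Centre is SW corner plus half of each.
latitude 59.64375, longitude 53.28750.

59.64375, 53.28750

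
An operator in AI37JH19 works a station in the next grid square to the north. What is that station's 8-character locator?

AI37ji10

Latitude extended square 9; +1 → 10, wraps to 0, carry into subsquare.
Latitude subsquare h = 7; +1 → 8 = i.
The longitude characters are unchanged.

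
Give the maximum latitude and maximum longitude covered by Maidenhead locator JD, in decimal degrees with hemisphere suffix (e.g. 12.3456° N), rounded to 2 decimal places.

50.00° S, 20.00° E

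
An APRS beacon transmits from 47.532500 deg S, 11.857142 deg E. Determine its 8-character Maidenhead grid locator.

JE52wl22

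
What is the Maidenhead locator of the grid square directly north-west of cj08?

Longitude square 0; −1 → -1, wraps to 9, carry into field.
Longitude field C = 2; −1 → 1 = B.
Latitude square 8; +1 → 9.

BJ99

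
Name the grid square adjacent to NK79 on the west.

NK69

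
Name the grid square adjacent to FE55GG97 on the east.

Longitude extended square 9; +1 → 10, wraps to 0, carry into subsquare.
Longitude subsquare g = 6; +1 → 7 = h.
The latitude characters are unchanged.

FE55hg07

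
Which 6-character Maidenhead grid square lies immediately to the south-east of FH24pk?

Longitude subsquare p = 15; +1 → 16 = q.
Latitude subsquare k = 10; −1 → 9 = j.

FH24qj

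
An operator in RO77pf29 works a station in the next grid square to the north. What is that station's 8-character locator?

RO77pg20

Latitude extended square 9; +1 → 10, wraps to 0, carry into subsquare.
Latitude subsquare f = 5; +1 → 6 = g.
The longitude characters are unchanged.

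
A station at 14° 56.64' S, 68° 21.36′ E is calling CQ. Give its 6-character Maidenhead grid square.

Offset from 180°W / 90°S: lon 248.3560°, lat 75.0560°.
Field (20°×10°, letters A–R): lon ⌊248.3560/20⌋ = 12 → M; lat ⌊75.0560/10⌋ = 7 → H.
Square (2°×1°, digits 0–9): lon ⌊8.3560/2⌋ = 4; lat ⌊5.0560/1⌋ = 5.
Subsquare (5′×2.5′, letters a–x): lon ⌊0.3560/0.0833333⌋ = 4 → e; lat ⌊0.0560/0.0416667⌋ = 1 → b.

MH45eb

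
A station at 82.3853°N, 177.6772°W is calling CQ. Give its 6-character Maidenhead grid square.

AR12dj

Offset from 180°W / 90°S: lon 2.3228°, lat 172.3853°.
Field: 2.3228/20 → 0 → A, 172.3853/10 → 17 → R; chars AR.
Square: 2.3228/2 → 1, 2.3853/1 → 2; chars 12.
Subsquare: 0.3228/0.0833333 → 3 → d, 0.3853/0.0416667 → 9 → j; chars dj.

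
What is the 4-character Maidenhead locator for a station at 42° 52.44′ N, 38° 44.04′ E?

KN92

Shift to the Maidenhead origin (180°W, 90°S): lon 218.73, lat 132.87.
Field (20°×10°, letters A–R): lon ⌊218.73/20⌋ = 10 → K; lat ⌊132.87/10⌋ = 13 → N.
Square (2°×1°, digits 0–9): lon ⌊18.73/2⌋ = 9; lat ⌊2.87/1⌋ = 2.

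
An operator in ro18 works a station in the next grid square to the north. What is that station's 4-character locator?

RO19

Latitude square 8; +1 → 9.
The longitude characters are unchanged.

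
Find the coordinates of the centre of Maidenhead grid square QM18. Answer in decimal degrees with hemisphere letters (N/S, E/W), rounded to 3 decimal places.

38.500° N, 143.000° E

Field Q=16, M=12: +16·20° lon, +12·10° lat → SW at lon 140°, lat 30°.
Square 1, 8: +1·2° lon, +8·1° lat → SW at lon 142°, lat 38°.
Cell spans 2° lon × 1° lat. Centre is SW corner plus half of each.
latitude 38.500° N, longitude 143.000° E.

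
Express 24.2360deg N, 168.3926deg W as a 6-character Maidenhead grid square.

AL54tf

Shift to the Maidenhead origin (180°W, 90°S): lon 11.6074, lat 114.2360.
Field: 11.6074/20 → 0 → A, 114.2360/10 → 11 → L; chars AL.
Square: 11.6074/2 → 5, 4.2360/1 → 4; chars 54.
Subsquare: 1.6074/0.0833333 → 19 → t, 0.2360/0.0416667 → 5 → f; chars tf.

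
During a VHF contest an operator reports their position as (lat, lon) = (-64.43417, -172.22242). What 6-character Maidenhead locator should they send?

AC35vn

Offset from 180°W / 90°S: lon 7.7776°, lat 25.5658°.
Field (20°×10°, letters A–R): 7.7776/20 → 0 → A, 25.5658/10 → 2 → C; chars AC.
Square (2°×1°, digits 0–9): 7.7776/2 → 3, 5.5658/1 → 5; chars 35.
Subsquare (5′×2.5′, letters a–x): 1.7776/0.0833333 → 21 → v, 0.5658/0.0416667 → 13 → n; chars vn.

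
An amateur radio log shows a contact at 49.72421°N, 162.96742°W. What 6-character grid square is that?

Shift to the Maidenhead origin (180°W, 90°S): lon 17.0326, lat 139.7242.
Field: 17.0326/20 → 0 → A, 139.7242/10 → 13 → N; chars AN.
Square: 17.0326/2 → 8, 9.7242/1 → 9; chars 89.
Subsquare: 1.0326/0.0833333 → 12 → m, 0.7242/0.0416667 → 17 → r; chars mr.

AN89mr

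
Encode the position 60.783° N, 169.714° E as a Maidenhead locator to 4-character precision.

RP40

Shift to the Maidenhead origin (180°W, 90°S): lon 349.71, lat 150.78.
Field: 349.71/20 → 17 → R, 150.78/10 → 15 → P; chars RP.
Square: 9.71/2 → 4, 0.78/1 → 0; chars 40.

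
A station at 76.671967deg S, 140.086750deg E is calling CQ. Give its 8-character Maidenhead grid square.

QB03bh08

Offset from 180°W / 90°S: lon 320.08675°, lat 13.32803°.
Field (20°×10°, letters A–R): lon ⌊320.08675/20⌋ = 16 → Q; lat ⌊13.32803/10⌋ = 1 → B.
Square (2°×1°, digits 0–9): lon ⌊0.08675/2⌋ = 0; lat ⌊3.32803/1⌋ = 3.
Subsquare (5′×2.5′, letters a–x): lon ⌊0.08675/0.0833333⌋ = 1 → b; lat ⌊0.32803/0.0416667⌋ = 7 → h.
Extended square (30″×15″, digits 0–9): lon ⌊0.00342/0.00833333⌋ = 0; lat ⌊0.03637/0.00416667⌋ = 8.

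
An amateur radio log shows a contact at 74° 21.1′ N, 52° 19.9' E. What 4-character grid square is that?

Shift to the Maidenhead origin (180°W, 90°S): lon 232.33, lat 164.35.
Field: 232.33/20 → 11 → L, 164.35/10 → 16 → Q; chars LQ.
Square: 12.33/2 → 6, 4.35/1 → 4; chars 64.

LQ64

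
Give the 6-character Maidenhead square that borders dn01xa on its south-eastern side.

Longitude subsquare x = 23; +1 → 24, wraps to 0 = a, carry into square.
Longitude square 0; +1 → 1.
Latitude subsquare a = 0; −1 → -1, wraps to 23 = x, carry into square.
Latitude square 1; −1 → 0.

DN10ax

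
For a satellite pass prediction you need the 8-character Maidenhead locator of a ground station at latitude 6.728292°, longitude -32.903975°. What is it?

HJ36nr14

Add 180° to longitude and 90° to latitude: 147.09602, 96.72829.
Field: 147.09602/20 → 7 → H, 96.72829/10 → 9 → J; chars HJ.
Square: 7.09602/2 → 3, 6.72829/1 → 6; chars 36.
Subsquare: 1.09602/0.0833333 → 13 → n, 0.72829/0.0416667 → 17 → r; chars nr.
Extended square: 0.01269/0.00833333 → 1, 0.01996/0.00416667 → 4; chars 14.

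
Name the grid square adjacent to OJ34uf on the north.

OJ34ug

Latitude subsquare f = 5; +1 → 6 = g.
The longitude characters are unchanged.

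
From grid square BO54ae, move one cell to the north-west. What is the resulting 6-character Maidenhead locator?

BO44xf

Longitude subsquare a = 0; −1 → -1, wraps to 23 = x, carry into square.
Longitude square 5; −1 → 4.
Latitude subsquare e = 4; +1 → 5 = f.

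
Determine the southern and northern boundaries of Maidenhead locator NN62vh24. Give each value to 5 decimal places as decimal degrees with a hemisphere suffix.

Field N=13, N=13: +13·20° lon, +13·10° lat → SW at lon 80°, lat 40°.
Square 6, 2: +6·2° lon, +2·1° lat → SW at lon 92°, lat 42°.
Subsquare v=21, h=7: +21·0.0833333° lon, +7·0.0416667° lat → SW at lon 93.75°, lat 42.2917°.
Extended square 2, 4: +2·0.00833333° lon, +4·0.00416667° lat → SW at lon 93.7667°, lat 42.3083°.
Cell spans 0.00833333° lon × 0.00416667° lat.
south 42.30833° N, north 42.31250° N.

42.30833° N, 42.31250° N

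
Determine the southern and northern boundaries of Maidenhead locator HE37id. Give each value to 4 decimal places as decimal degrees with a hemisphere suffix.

Field H=7, E=4: +7·20° lon, +4·10° lat → SW at lon -40°, lat -50°.
Square 3, 7: +3·2° lon, +7·1° lat → SW at lon -34°, lat -43°.
Subsquare i=8, d=3: +8·0.0833333° lon, +3·0.0416667° lat → SW at lon -33.3333°, lat -42.875°.
Cell spans 0.0833333° lon × 0.0416667° lat.
south 42.8750° S, north 42.8333° S.

42.8750° S, 42.8333° S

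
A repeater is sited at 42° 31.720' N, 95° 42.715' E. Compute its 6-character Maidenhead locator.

Offset from 180°W / 90°S: lon 275.7119°, lat 132.5287°.
Field: lon ⌊275.7119/20⌋ = 13 → N; lat ⌊132.5287/10⌋ = 13 → N.
Square: lon ⌊15.7119/2⌋ = 7; lat ⌊2.5287/1⌋ = 2.
Subsquare: lon ⌊1.7119/0.0833333⌋ = 20 → u; lat ⌊0.5287/0.0416667⌋ = 12 → m.

NN72um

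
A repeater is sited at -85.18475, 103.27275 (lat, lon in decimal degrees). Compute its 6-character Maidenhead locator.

Offset from 180°W / 90°S: lon 283.2727°, lat 4.8153°.
Field (20°×10°, letters A–R): 283.2727/20 → 14 → O, 4.8153/10 → 0 → A; chars OA.
Square (2°×1°, digits 0–9): 3.2727/2 → 1, 4.8153/1 → 4; chars 14.
Subsquare (5′×2.5′, letters a–x): 1.2727/0.0833333 → 15 → p, 0.8153/0.0416667 → 19 → t; chars pt.

OA14pt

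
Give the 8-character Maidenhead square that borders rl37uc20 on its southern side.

RL37ub29

Latitude extended square 0; −1 → -1, wraps to 9, carry into subsquare.
Latitude subsquare c = 2; −1 → 1 = b.
The longitude characters are unchanged.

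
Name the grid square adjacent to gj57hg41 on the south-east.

Longitude extended square 4; +1 → 5.
Latitude extended square 1; −1 → 0.

GJ57hg50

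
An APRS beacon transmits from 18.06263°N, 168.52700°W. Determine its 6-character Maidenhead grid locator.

AK58rb

Add 180° to longitude and 90° to latitude: 11.4730, 108.0626.
Field (20°×10°, letters A–R): lon ⌊11.4730/20⌋ = 0 → A; lat ⌊108.0626/10⌋ = 10 → K.
Square (2°×1°, digits 0–9): lon ⌊11.4730/2⌋ = 5; lat ⌊8.0626/1⌋ = 8.
Subsquare (5′×2.5′, letters a–x): lon ⌊1.4730/0.0833333⌋ = 17 → r; lat ⌊0.0626/0.0416667⌋ = 1 → b.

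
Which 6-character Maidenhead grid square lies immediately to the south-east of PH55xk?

PH65aj

Longitude subsquare x = 23; +1 → 24, wraps to 0 = a, carry into square.
Longitude square 5; +1 → 6.
Latitude subsquare k = 10; −1 → 9 = j.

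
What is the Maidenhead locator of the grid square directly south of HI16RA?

Latitude subsquare a = 0; −1 → -1, wraps to 23 = x, carry into square.
Latitude square 6; −1 → 5.
The longitude characters are unchanged.

HI15rx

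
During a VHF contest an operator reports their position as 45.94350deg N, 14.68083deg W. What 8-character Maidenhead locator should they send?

IN25pw86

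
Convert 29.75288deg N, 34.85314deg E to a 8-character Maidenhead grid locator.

KL79ks20

Shift to the Maidenhead origin (180°W, 90°S): lon 214.85314, lat 119.75288.
Field (20°×10°, letters A–R): 214.85314/20 → 10 → K, 119.75288/10 → 11 → L; chars KL.
Square (2°×1°, digits 0–9): 14.85314/2 → 7, 9.75288/1 → 9; chars 79.
Subsquare (5′×2.5′, letters a–x): 0.85314/0.0833333 → 10 → k, 0.75288/0.0416667 → 18 → s; chars ks.
Extended square (30″×15″, digits 0–9): 0.01981/0.00833333 → 2, 0.00288/0.00416667 → 0; chars 20.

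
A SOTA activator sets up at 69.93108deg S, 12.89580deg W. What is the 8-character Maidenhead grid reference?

IC30nb26

Shift to the Maidenhead origin (180°W, 90°S): lon 167.10420, lat 20.06892.
Field: lon ⌊167.10420/20⌋ = 8 → I; lat ⌊20.06892/10⌋ = 2 → C.
Square: lon ⌊7.10420/2⌋ = 3; lat ⌊0.06892/1⌋ = 0.
Subsquare: lon ⌊1.10420/0.0833333⌋ = 13 → n; lat ⌊0.06892/0.0416667⌋ = 1 → b.
Extended square: lon ⌊0.02087/0.00833333⌋ = 2; lat ⌊0.02725/0.00416667⌋ = 6.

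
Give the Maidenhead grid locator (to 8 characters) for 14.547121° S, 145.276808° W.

Offset from 180°W / 90°S: lon 34.72319°, lat 75.45288°.
Field: lon ⌊34.72319/20⌋ = 1 → B; lat ⌊75.45288/10⌋ = 7 → H.
Square: lon ⌊14.72319/2⌋ = 7; lat ⌊5.45288/1⌋ = 5.
Subsquare: lon ⌊0.72319/0.0833333⌋ = 8 → i; lat ⌊0.45288/0.0416667⌋ = 10 → k.
Extended square: lon ⌊0.05653/0.00833333⌋ = 6; lat ⌊0.03621/0.00416667⌋ = 8.

BH75ik68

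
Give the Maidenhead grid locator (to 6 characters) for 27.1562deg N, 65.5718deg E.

ML27sd

Offset from 180°W / 90°S: lon 245.5718°, lat 117.1562°.
Field (20°×10°, letters A–R): lon ⌊245.5718/20⌋ = 12 → M; lat ⌊117.1562/10⌋ = 11 → L.
Square (2°×1°, digits 0–9): lon ⌊5.5718/2⌋ = 2; lat ⌊7.1562/1⌋ = 7.
Subsquare (5′×2.5′, letters a–x): lon ⌊1.5718/0.0833333⌋ = 18 → s; lat ⌊0.1562/0.0416667⌋ = 3 → d.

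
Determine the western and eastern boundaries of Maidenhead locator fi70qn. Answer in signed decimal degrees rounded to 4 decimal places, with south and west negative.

Field F=5, I=8: +5·20° lon, +8·10° lat → SW at lon -80°, lat -10°.
Square 7, 0: +7·2° lon, +0·1° lat → SW at lon -66°, lat -10°.
Subsquare q=16, n=13: +16·0.0833333° lon, +13·0.0416667° lat → SW at lon -64.6667°, lat -9.45833°.
Cell spans 0.0833333° lon × 0.0416667° lat.
west -64.6667, east -64.5833.

-64.6667, -64.5833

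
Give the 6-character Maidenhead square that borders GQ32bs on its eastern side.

GQ32cs

Longitude subsquare b = 1; +1 → 2 = c.
The latitude characters are unchanged.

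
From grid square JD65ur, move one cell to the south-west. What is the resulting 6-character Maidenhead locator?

JD65tq

Longitude subsquare u = 20; −1 → 19 = t.
Latitude subsquare r = 17; −1 → 16 = q.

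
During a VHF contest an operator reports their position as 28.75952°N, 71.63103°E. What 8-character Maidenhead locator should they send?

ML58ts52

Shift to the Maidenhead origin (180°W, 90°S): lon 251.63103, lat 118.75952.
Field: lon ⌊251.63103/20⌋ = 12 → M; lat ⌊118.75952/10⌋ = 11 → L.
Square: lon ⌊11.63103/2⌋ = 5; lat ⌊8.75952/1⌋ = 8.
Subsquare: lon ⌊1.63103/0.0833333⌋ = 19 → t; lat ⌊0.75952/0.0416667⌋ = 18 → s.
Extended square: lon ⌊0.04770/0.00833333⌋ = 5; lat ⌊0.00952/0.00416667⌋ = 2.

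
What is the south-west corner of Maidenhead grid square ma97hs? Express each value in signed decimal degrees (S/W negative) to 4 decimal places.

-82.2500, 78.5833

Field M=12, A=0: +12·20° lon, +0·10° lat → SW at lon 60°, lat -90°.
Square 9, 7: +9·2° lon, +7·1° lat → SW at lon 78°, lat -83°.
Subsquare h=7, s=18: +7·0.0833333° lon, +18·0.0416667° lat → SW at lon 78.5833°, lat -82.25°.
latitude -82.2500, longitude 78.5833.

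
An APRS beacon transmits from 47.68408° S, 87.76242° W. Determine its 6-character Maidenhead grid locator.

EE62ch

Shift to the Maidenhead origin (180°W, 90°S): lon 92.2376, lat 42.3159.
Field: 92.2376/20 → 4 → E, 42.3159/10 → 4 → E; chars EE.
Square: 12.2376/2 → 6, 2.3159/1 → 2; chars 62.
Subsquare: 0.2376/0.0833333 → 2 → c, 0.3159/0.0416667 → 7 → h; chars ch.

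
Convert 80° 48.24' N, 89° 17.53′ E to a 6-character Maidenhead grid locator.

NR40pt

Offset from 180°W / 90°S: lon 269.2922°, lat 170.8040°.
Field: lon ⌊269.2922/20⌋ = 13 → N; lat ⌊170.8040/10⌋ = 17 → R.
Square: lon ⌊9.2922/2⌋ = 4; lat ⌊0.8040/1⌋ = 0.
Subsquare: lon ⌊1.2922/0.0833333⌋ = 15 → p; lat ⌊0.8040/0.0416667⌋ = 19 → t.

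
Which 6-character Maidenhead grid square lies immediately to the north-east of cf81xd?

Longitude subsquare x = 23; +1 → 24, wraps to 0 = a, carry into square.
Longitude square 8; +1 → 9.
Latitude subsquare d = 3; +1 → 4 = e.

CF91ae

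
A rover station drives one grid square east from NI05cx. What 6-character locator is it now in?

Longitude subsquare c = 2; +1 → 3 = d.
The latitude characters are unchanged.

NI05dx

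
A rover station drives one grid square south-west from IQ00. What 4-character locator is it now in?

Longitude square 0; −1 → -1, wraps to 9, carry into field.
Longitude field I = 8; −1 → 7 = H.
Latitude square 0; −1 → -1, wraps to 9, carry into field.
Latitude field Q = 16; −1 → 15 = P.

HP99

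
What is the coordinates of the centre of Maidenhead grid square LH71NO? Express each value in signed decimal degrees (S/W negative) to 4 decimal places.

Field L=11, H=7: +11·20° lon, +7·10° lat → SW at lon 40°, lat -20°.
Square 7, 1: +7·2° lon, +1·1° lat → SW at lon 54°, lat -19°.
Subsquare n=13, o=14: +13·0.0833333° lon, +14·0.0416667° lat → SW at lon 55.0833°, lat -18.4167°.
Cell spans 0.0833333° lon × 0.0416667° lat. Centre is SW corner plus half of each.
latitude -18.3958, longitude 55.1250.

-18.3958, 55.1250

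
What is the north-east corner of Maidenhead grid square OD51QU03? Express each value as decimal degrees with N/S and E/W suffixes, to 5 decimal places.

Field O=14, D=3: +14·20° lon, +3·10° lat → SW at lon 100°, lat -60°.
Square 5, 1: +5·2° lon, +1·1° lat → SW at lon 110°, lat -59°.
Subsquare q=16, u=20: +16·0.0833333° lon, +20·0.0416667° lat → SW at lon 111.333°, lat -58.1667°.
Extended square 0, 3: +0·0.00833333° lon, +3·0.00416667° lat → SW at lon 111.333°, lat -58.1542°.
Cell spans 0.00833333° lon × 0.00416667° lat. NE corner is SW corner plus one full cell.
latitude 58.15000° S, longitude 111.34167° E.

58.15000° S, 111.34167° E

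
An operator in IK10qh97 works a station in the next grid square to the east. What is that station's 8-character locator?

IK10rh07

Longitude extended square 9; +1 → 10, wraps to 0, carry into subsquare.
Longitude subsquare q = 16; +1 → 17 = r.
The latitude characters are unchanged.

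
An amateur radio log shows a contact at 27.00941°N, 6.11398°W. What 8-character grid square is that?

IL67wa62

Add 180° to longitude and 90° to latitude: 173.88602, 117.00941.
Field: lon ⌊173.88602/20⌋ = 8 → I; lat ⌊117.00941/10⌋ = 11 → L.
Square: lon ⌊13.88602/2⌋ = 6; lat ⌊7.00941/1⌋ = 7.
Subsquare: lon ⌊1.88602/0.0833333⌋ = 22 → w; lat ⌊0.00941/0.0416667⌋ = 0 → a.
Extended square: lon ⌊0.05269/0.00833333⌋ = 6; lat ⌊0.00941/0.00416667⌋ = 2.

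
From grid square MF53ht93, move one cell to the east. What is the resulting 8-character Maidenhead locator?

Longitude extended square 9; +1 → 10, wraps to 0, carry into subsquare.
Longitude subsquare h = 7; +1 → 8 = i.
The latitude characters are unchanged.

MF53it03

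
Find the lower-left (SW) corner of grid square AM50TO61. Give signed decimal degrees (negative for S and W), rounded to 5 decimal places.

30.58750, -168.36667

Field A=0, M=12: +0·20° lon, +12·10° lat → SW at lon -180°, lat 30°.
Square 5, 0: +5·2° lon, +0·1° lat → SW at lon -170°, lat 30°.
Subsquare t=19, o=14: +19·0.0833333° lon, +14·0.0416667° lat → SW at lon -168.417°, lat 30.5833°.
Extended square 6, 1: +6·0.00833333° lon, +1·0.00416667° lat → SW at lon -168.367°, lat 30.5875°.
latitude 30.58750, longitude -168.36667.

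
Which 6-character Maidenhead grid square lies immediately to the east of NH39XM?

NH49am

Longitude subsquare x = 23; +1 → 24, wraps to 0 = a, carry into square.
Longitude square 3; +1 → 4.
The latitude characters are unchanged.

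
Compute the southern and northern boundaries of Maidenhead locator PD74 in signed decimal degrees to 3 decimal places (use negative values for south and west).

-56.000, -55.000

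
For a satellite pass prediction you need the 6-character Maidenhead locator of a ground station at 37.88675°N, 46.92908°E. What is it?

LM37lv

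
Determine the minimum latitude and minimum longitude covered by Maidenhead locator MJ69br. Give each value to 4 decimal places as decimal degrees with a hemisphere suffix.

9.7083° N, 72.0833° E

Field M=12, J=9: +12·20° lon, +9·10° lat → SW at lon 60°, lat 0°.
Square 6, 9: +6·2° lon, +9·1° lat → SW at lon 72°, lat 9°.
Subsquare b=1, r=17: +1·0.0833333° lon, +17·0.0416667° lat → SW at lon 72.0833°, lat 9.70833°.
latitude 9.7083° N, longitude 72.0833° E.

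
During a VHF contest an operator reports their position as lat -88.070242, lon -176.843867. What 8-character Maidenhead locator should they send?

AA11nw83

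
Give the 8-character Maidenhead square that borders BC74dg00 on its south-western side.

Longitude extended square 0; −1 → -1, wraps to 9, carry into subsquare.
Longitude subsquare d = 3; −1 → 2 = c.
Latitude extended square 0; −1 → -1, wraps to 9, carry into subsquare.
Latitude subsquare g = 6; −1 → 5 = f.

BC74cf99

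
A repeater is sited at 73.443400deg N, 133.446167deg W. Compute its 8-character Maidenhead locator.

CQ33gk66

Add 180° to longitude and 90° to latitude: 46.55383, 163.44340.
Field: 46.55383/20 → 2 → C, 163.44340/10 → 16 → Q; chars CQ.
Square: 6.55383/2 → 3, 3.44340/1 → 3; chars 33.
Subsquare: 0.55383/0.0833333 → 6 → g, 0.44340/0.0416667 → 10 → k; chars gk.
Extended square: 0.05383/0.00833333 → 6, 0.02673/0.00416667 → 6; chars 66.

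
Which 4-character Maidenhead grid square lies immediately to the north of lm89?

LN80

Latitude square 9; +1 → 10, wraps to 0, carry into field.
Latitude field M = 12; +1 → 13 = N.
The longitude characters are unchanged.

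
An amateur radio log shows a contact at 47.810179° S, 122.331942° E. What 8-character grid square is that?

PE12de95

Add 180° to longitude and 90° to latitude: 302.33194, 42.18982.
Field: 302.33194/20 → 15 → P, 42.18982/10 → 4 → E; chars PE.
Square: 2.33194/2 → 1, 2.18982/1 → 2; chars 12.
Subsquare: 0.33194/0.0833333 → 3 → d, 0.18982/0.0416667 → 4 → e; chars de.
Extended square: 0.08194/0.00833333 → 9, 0.02315/0.00416667 → 5; chars 95.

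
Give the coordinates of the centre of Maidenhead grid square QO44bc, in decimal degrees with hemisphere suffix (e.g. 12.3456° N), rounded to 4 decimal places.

Field Q=16, O=14: +16·20° lon, +14·10° lat → SW at lon 140°, lat 50°.
Square 4, 4: +4·2° lon, +4·1° lat → SW at lon 148°, lat 54°.
Subsquare b=1, c=2: +1·0.0833333° lon, +2·0.0416667° lat → SW at lon 148.083°, lat 54.0833°.
Cell spans 0.0833333° lon × 0.0416667° lat. Centre is SW corner plus half of each.
latitude 54.1042° N, longitude 148.1250° E.

54.1042° N, 148.1250° E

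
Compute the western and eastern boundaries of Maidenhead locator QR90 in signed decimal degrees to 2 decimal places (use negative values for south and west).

Field Q=16, R=17: +16·20° lon, +17·10° lat → SW at lon 140°, lat 80°.
Square 9, 0: +9·2° lon, +0·1° lat → SW at lon 158°, lat 80°.
Cell spans 2° lon × 1° lat.
west 158.00, east 160.00.

158.00, 160.00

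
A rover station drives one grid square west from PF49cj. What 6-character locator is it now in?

PF49bj

Longitude subsquare c = 2; −1 → 1 = b.
The latitude characters are unchanged.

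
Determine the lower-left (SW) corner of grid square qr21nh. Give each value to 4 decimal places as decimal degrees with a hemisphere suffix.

81.2917° N, 145.0833° E

Field Q=16, R=17: +16·20° lon, +17·10° lat → SW at lon 140°, lat 80°.
Square 2, 1: +2·2° lon, +1·1° lat → SW at lon 144°, lat 81°.
Subsquare n=13, h=7: +13·0.0833333° lon, +7·0.0416667° lat → SW at lon 145.083°, lat 81.2917°.
latitude 81.2917° N, longitude 145.0833° E.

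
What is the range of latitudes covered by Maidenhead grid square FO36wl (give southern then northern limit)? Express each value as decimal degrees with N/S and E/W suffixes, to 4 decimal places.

Field F=5, O=14: +5·20° lon, +14·10° lat → SW at lon -80°, lat 50°.
Square 3, 6: +3·2° lon, +6·1° lat → SW at lon -74°, lat 56°.
Subsquare w=22, l=11: +22·0.0833333° lon, +11·0.0416667° lat → SW at lon -72.1667°, lat 56.4583°.
Cell spans 0.0833333° lon × 0.0416667° lat.
south 56.4583° N, north 56.5000° N.

56.4583° N, 56.5000° N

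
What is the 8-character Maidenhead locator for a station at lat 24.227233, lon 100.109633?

OL04bf34

Add 180° to longitude and 90° to latitude: 280.10963, 114.22723.
Field: 280.10963/20 → 14 → O, 114.22723/10 → 11 → L; chars OL.
Square: 0.10963/2 → 0, 4.22723/1 → 4; chars 04.
Subsquare: 0.10963/0.0833333 → 1 → b, 0.22723/0.0416667 → 5 → f; chars bf.
Extended square: 0.02630/0.00833333 → 3, 0.01890/0.00416667 → 4; chars 34.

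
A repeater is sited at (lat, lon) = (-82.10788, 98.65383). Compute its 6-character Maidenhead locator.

NA97hv

Shift to the Maidenhead origin (180°W, 90°S): lon 278.6538, lat 7.8921.
Field: 278.6538/20 → 13 → N, 7.8921/10 → 0 → A; chars NA.
Square: 18.6538/2 → 9, 7.8921/1 → 7; chars 97.
Subsquare: 0.6538/0.0833333 → 7 → h, 0.8921/0.0416667 → 21 → v; chars hv.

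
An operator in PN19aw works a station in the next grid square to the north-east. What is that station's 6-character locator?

Longitude subsquare a = 0; +1 → 1 = b.
Latitude subsquare w = 22; +1 → 23 = x.

PN19bx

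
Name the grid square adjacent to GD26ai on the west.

GD16xi

Longitude subsquare a = 0; −1 → -1, wraps to 23 = x, carry into square.
Longitude square 2; −1 → 1.
The latitude characters are unchanged.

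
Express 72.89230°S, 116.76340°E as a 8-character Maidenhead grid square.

Shift to the Maidenhead origin (180°W, 90°S): lon 296.76340, lat 17.10770.
Field: 296.76340/20 → 14 → O, 17.10770/10 → 1 → B; chars OB.
Square: 16.76340/2 → 8, 7.10770/1 → 7; chars 87.
Subsquare: 0.76340/0.0833333 → 9 → j, 0.10770/0.0416667 → 2 → c; chars jc.
Extended square: 0.01340/0.00833333 → 1, 0.02437/0.00416667 → 5; chars 15.

OB87jc15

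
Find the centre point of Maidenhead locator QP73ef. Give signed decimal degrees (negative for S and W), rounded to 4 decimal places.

Field Q=16, P=15: +16·20° lon, +15·10° lat → SW at lon 140°, lat 60°.
Square 7, 3: +7·2° lon, +3·1° lat → SW at lon 154°, lat 63°.
Subsquare e=4, f=5: +4·0.0833333° lon, +5·0.0416667° lat → SW at lon 154.333°, lat 63.2083°.
Cell spans 0.0833333° lon × 0.0416667° lat. Centre is SW corner plus half of each.
latitude 63.2292, longitude 154.3750.

63.2292, 154.3750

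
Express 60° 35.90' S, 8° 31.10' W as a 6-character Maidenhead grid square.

IC59rj

Add 180° to longitude and 90° to latitude: 171.4817, 29.4017.
Field: 171.4817/20 → 8 → I, 29.4017/10 → 2 → C; chars IC.
Square: 11.4817/2 → 5, 9.4017/1 → 9; chars 59.
Subsquare: 1.4817/0.0833333 → 17 → r, 0.4017/0.0416667 → 9 → j; chars rj.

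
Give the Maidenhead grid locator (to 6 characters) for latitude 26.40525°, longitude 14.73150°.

JL76ij

Add 180° to longitude and 90° to latitude: 194.7315, 116.4052.
Field: 194.7315/20 → 9 → J, 116.4052/10 → 11 → L; chars JL.
Square: 14.7315/2 → 7, 6.4052/1 → 6; chars 76.
Subsquare: 0.7315/0.0833333 → 8 → i, 0.4052/0.0416667 → 9 → j; chars ij.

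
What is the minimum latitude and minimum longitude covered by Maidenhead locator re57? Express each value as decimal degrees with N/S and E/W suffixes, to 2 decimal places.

43.00° S, 170.00° E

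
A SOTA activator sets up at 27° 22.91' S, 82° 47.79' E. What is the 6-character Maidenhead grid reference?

NG12jo

Offset from 180°W / 90°S: lon 262.7965°, lat 62.6182°.
Field: lon ⌊262.7965/20⌋ = 13 → N; lat ⌊62.6182/10⌋ = 6 → G.
Square: lon ⌊2.7965/2⌋ = 1; lat ⌊2.6182/1⌋ = 2.
Subsquare: lon ⌊0.7965/0.0833333⌋ = 9 → j; lat ⌊0.6182/0.0416667⌋ = 14 → o.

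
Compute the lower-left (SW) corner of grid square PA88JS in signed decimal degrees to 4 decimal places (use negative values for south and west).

-81.2500, 136.7500

Field P=15, A=0: +15·20° lon, +0·10° lat → SW at lon 120°, lat -90°.
Square 8, 8: +8·2° lon, +8·1° lat → SW at lon 136°, lat -82°.
Subsquare j=9, s=18: +9·0.0833333° lon, +18·0.0416667° lat → SW at lon 136.75°, lat -81.25°.
latitude -81.2500, longitude 136.7500.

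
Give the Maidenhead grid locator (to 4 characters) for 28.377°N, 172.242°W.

AL38

Shift to the Maidenhead origin (180°W, 90°S): lon 7.76, lat 118.38.
Field (20°×10°, letters A–R): lon ⌊7.76/20⌋ = 0 → A; lat ⌊118.38/10⌋ = 11 → L.
Square (2°×1°, digits 0–9): lon ⌊7.76/2⌋ = 3; lat ⌊8.38/1⌋ = 8.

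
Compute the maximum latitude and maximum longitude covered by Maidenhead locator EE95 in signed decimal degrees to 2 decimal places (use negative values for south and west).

-44.00, -80.00

Field E=4, E=4: +4·20° lon, +4·10° lat → SW at lon -100°, lat -50°.
Square 9, 5: +9·2° lon, +5·1° lat → SW at lon -82°, lat -45°.
Cell spans 2° lon × 1° lat. NE corner is SW corner plus one full cell.
latitude -44.00, longitude -80.00.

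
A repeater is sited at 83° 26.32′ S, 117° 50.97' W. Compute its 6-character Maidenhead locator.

DA16bn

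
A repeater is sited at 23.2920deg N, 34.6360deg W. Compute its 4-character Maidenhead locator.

Add 180° to longitude and 90° to latitude: 145.36, 113.29.
Field (20°×10°, letters A–R): lon ⌊145.36/20⌋ = 7 → H; lat ⌊113.29/10⌋ = 11 → L.
Square (2°×1°, digits 0–9): lon ⌊5.36/2⌋ = 2; lat ⌊3.29/1⌋ = 3.

HL23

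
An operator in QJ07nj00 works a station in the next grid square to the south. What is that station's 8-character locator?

QJ07ni09

Latitude extended square 0; −1 → -1, wraps to 9, carry into subsquare.
Latitude subsquare j = 9; −1 → 8 = i.
The longitude characters are unchanged.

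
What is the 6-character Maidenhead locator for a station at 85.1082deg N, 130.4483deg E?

Add 180° to longitude and 90° to latitude: 310.4483, 175.1082.
Field: 310.4483/20 → 15 → P, 175.1082/10 → 17 → R; chars PR.
Square: 10.4483/2 → 5, 5.1082/1 → 5; chars 55.
Subsquare: 0.4483/0.0833333 → 5 → f, 0.1082/0.0416667 → 2 → c; chars fc.

PR55fc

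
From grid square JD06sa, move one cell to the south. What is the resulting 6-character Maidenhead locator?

Latitude subsquare a = 0; −1 → -1, wraps to 23 = x, carry into square.
Latitude square 6; −1 → 5.
The longitude characters are unchanged.

JD05sx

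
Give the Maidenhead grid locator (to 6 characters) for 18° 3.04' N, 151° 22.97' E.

Offset from 180°W / 90°S: lon 331.3828°, lat 108.0507°.
Field: 331.3828/20 → 16 → Q, 108.0507/10 → 10 → K; chars QK.
Square: 11.3828/2 → 5, 8.0507/1 → 8; chars 58.
Subsquare: 1.3828/0.0833333 → 16 → q, 0.0507/0.0416667 → 1 → b; chars qb.

QK58qb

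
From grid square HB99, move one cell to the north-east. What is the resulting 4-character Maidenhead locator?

IC00

Longitude square 9; +1 → 10, wraps to 0, carry into field.
Longitude field H = 7; +1 → 8 = I.
Latitude square 9; +1 → 10, wraps to 0, carry into field.
Latitude field B = 1; +1 → 2 = C.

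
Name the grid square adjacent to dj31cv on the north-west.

Longitude subsquare c = 2; −1 → 1 = b.
Latitude subsquare v = 21; +1 → 22 = w.

DJ31bw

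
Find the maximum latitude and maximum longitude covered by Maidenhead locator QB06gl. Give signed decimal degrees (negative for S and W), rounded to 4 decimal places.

Field Q=16, B=1: +16·20° lon, +1·10° lat → SW at lon 140°, lat -80°.
Square 0, 6: +0·2° lon, +6·1° lat → SW at lon 140°, lat -74°.
Subsquare g=6, l=11: +6·0.0833333° lon, +11·0.0416667° lat → SW at lon 140.5°, lat -73.5417°.
Cell spans 0.0833333° lon × 0.0416667° lat. NE corner is SW corner plus one full cell.
latitude -73.5000, longitude 140.5833.

-73.5000, 140.5833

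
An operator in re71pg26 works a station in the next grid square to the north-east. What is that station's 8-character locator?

RE71pg37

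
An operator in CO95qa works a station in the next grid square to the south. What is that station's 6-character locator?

Latitude subsquare a = 0; −1 → -1, wraps to 23 = x, carry into square.
Latitude square 5; −1 → 4.
The longitude characters are unchanged.

CO94qx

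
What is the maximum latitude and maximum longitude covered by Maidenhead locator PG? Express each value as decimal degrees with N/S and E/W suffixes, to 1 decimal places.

20.0° S, 140.0° E

Field P=15, G=6: +15·20° lon, +6·10° lat → SW at lon 120°, lat -30°.
Cell spans 20° lon × 10° lat. NE corner is SW corner plus one full cell.
latitude 20.0° S, longitude 140.0° E.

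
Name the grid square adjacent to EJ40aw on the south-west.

Longitude subsquare a = 0; −1 → -1, wraps to 23 = x, carry into square.
Longitude square 4; −1 → 3.
Latitude subsquare w = 22; −1 → 21 = v.

EJ30xv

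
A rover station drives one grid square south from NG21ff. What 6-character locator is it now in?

NG21fe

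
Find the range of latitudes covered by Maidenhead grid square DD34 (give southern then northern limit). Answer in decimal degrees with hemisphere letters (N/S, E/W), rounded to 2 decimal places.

56.00° S, 55.00° S

Field D=3, D=3: +3·20° lon, +3·10° lat → SW at lon -120°, lat -60°.
Square 3, 4: +3·2° lon, +4·1° lat → SW at lon -114°, lat -56°.
Cell spans 2° lon × 1° lat.
south 56.00° S, north 55.00° S.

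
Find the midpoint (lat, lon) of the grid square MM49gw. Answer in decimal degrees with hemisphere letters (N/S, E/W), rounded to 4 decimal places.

Field M=12, M=12: +12·20° lon, +12·10° lat → SW at lon 60°, lat 30°.
Square 4, 9: +4·2° lon, +9·1° lat → SW at lon 68°, lat 39°.
Subsquare g=6, w=22: +6·0.0833333° lon, +22·0.0416667° lat → SW at lon 68.5°, lat 39.9167°.
Cell spans 0.0833333° lon × 0.0416667° lat. Centre is SW corner plus half of each.
latitude 39.9375° N, longitude 68.5417° E.

39.9375° N, 68.5417° E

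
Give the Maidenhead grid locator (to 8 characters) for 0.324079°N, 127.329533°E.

Shift to the Maidenhead origin (180°W, 90°S): lon 307.32953, lat 90.32408.
Field: lon ⌊307.32953/20⌋ = 15 → P; lat ⌊90.32408/10⌋ = 9 → J.
Square: lon ⌊7.32953/2⌋ = 3; lat ⌊0.32408/1⌋ = 0.
Subsquare: lon ⌊1.32953/0.0833333⌋ = 15 → p; lat ⌊0.32408/0.0416667⌋ = 7 → h.
Extended square: lon ⌊0.07953/0.00833333⌋ = 9; lat ⌊0.03241/0.00416667⌋ = 7.

PJ30ph97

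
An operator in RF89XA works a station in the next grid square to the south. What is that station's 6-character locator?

RF88xx

Latitude subsquare a = 0; −1 → -1, wraps to 23 = x, carry into square.
Latitude square 9; −1 → 8.
The longitude characters are unchanged.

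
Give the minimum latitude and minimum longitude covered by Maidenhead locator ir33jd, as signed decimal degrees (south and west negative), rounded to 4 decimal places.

Field I=8, R=17: +8·20° lon, +17·10° lat → SW at lon -20°, lat 80°.
Square 3, 3: +3·2° lon, +3·1° lat → SW at lon -14°, lat 83°.
Subsquare j=9, d=3: +9·0.0833333° lon, +3·0.0416667° lat → SW at lon -13.25°, lat 83.125°.
latitude 83.1250, longitude -13.2500.

83.1250, -13.2500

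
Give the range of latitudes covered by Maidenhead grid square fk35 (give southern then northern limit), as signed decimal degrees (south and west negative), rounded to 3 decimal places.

15.000, 16.000

Field F=5, K=10: +5·20° lon, +10·10° lat → SW at lon -80°, lat 10°.
Square 3, 5: +3·2° lon, +5·1° lat → SW at lon -74°, lat 15°.
Cell spans 2° lon × 1° lat.
south 15.000, north 16.000.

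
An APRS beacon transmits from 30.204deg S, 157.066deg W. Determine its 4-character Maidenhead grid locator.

Offset from 180°W / 90°S: lon 22.93°, lat 59.80°.
Field (20°×10°, letters A–R): lon ⌊22.93/20⌋ = 1 → B; lat ⌊59.80/10⌋ = 5 → F.
Square (2°×1°, digits 0–9): lon ⌊2.93/2⌋ = 1; lat ⌊9.80/1⌋ = 9.

BF19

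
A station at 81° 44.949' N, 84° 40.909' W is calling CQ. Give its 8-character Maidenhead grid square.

ER71pr89

Add 180° to longitude and 90° to latitude: 95.31818, 171.74915.
Field (20°×10°, letters A–R): lon ⌊95.31818/20⌋ = 4 → E; lat ⌊171.74915/10⌋ = 17 → R.
Square (2°×1°, digits 0–9): lon ⌊15.31818/2⌋ = 7; lat ⌊1.74915/1⌋ = 1.
Subsquare (5′×2.5′, letters a–x): lon ⌊1.31818/0.0833333⌋ = 15 → p; lat ⌊0.74915/0.0416667⌋ = 17 → r.
Extended square (30″×15″, digits 0–9): lon ⌊0.06818/0.00833333⌋ = 8; lat ⌊0.04082/0.00416667⌋ = 9.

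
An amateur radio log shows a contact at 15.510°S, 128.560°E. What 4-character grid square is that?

Shift to the Maidenhead origin (180°W, 90°S): lon 308.56, lat 74.49.
Field (20°×10°, letters A–R): 308.56/20 → 15 → P, 74.49/10 → 7 → H; chars PH.
Square (2°×1°, digits 0–9): 8.56/2 → 4, 4.49/1 → 4; chars 44.

PH44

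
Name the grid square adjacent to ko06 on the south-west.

Longitude square 0; −1 → -1, wraps to 9, carry into field.
Longitude field K = 10; −1 → 9 = J.
Latitude square 6; −1 → 5.

JO95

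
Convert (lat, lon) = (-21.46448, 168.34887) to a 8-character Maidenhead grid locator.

RG48em18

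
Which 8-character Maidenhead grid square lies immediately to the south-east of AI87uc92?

Longitude extended square 9; +1 → 10, wraps to 0, carry into subsquare.
Longitude subsquare u = 20; +1 → 21 = v.
Latitude extended square 2; −1 → 1.

AI87vc01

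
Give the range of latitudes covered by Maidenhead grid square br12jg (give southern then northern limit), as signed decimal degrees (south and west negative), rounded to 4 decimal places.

82.2500, 82.2917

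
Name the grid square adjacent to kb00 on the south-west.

JA99

Longitude square 0; −1 → -1, wraps to 9, carry into field.
Longitude field K = 10; −1 → 9 = J.
Latitude square 0; −1 → -1, wraps to 9, carry into field.
Latitude field B = 1; −1 → 0 = A.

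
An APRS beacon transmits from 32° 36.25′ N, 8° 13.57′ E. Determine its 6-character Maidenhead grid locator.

JM42co

Add 180° to longitude and 90° to latitude: 188.2262, 122.6042.
Field (20°×10°, letters A–R): lon ⌊188.2262/20⌋ = 9 → J; lat ⌊122.6042/10⌋ = 12 → M.
Square (2°×1°, digits 0–9): lon ⌊8.2262/2⌋ = 4; lat ⌊2.6042/1⌋ = 2.
Subsquare (5′×2.5′, letters a–x): lon ⌊0.2262/0.0833333⌋ = 2 → c; lat ⌊0.6042/0.0416667⌋ = 14 → o.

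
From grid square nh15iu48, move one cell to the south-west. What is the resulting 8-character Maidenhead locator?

NH15iu37

Longitude extended square 4; −1 → 3.
Latitude extended square 8; −1 → 7.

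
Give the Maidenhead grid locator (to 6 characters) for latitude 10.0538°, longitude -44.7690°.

GK70ob

Offset from 180°W / 90°S: lon 135.2310°, lat 100.0538°.
Field (20°×10°, letters A–R): 135.2310/20 → 6 → G, 100.0538/10 → 10 → K; chars GK.
Square (2°×1°, digits 0–9): 15.2310/2 → 7, 0.0538/1 → 0; chars 70.
Subsquare (5′×2.5′, letters a–x): 1.2310/0.0833333 → 14 → o, 0.0538/0.0416667 → 1 → b; chars ob.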